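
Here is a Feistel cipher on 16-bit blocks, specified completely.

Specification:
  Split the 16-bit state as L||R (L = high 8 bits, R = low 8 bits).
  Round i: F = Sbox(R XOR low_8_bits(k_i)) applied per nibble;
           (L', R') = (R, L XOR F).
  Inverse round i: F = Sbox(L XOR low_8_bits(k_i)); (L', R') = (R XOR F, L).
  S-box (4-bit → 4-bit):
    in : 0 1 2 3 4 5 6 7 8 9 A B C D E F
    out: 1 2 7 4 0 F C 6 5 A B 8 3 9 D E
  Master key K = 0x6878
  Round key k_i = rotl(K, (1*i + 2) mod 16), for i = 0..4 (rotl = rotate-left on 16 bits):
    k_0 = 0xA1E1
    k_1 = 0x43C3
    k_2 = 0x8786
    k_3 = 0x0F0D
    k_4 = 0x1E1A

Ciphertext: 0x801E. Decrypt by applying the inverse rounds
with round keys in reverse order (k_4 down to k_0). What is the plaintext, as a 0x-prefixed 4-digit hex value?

s_0 = ciphertext = 0x801E
s_1 = InvRound(s_0, k_4) = 0xB580
s_2 = InvRound(s_1, k_3) = 0x05B5
s_3 = InvRound(s_2, k_2) = 0xE105
s_4 = InvRound(s_3, k_1) = 0x72E1
s_5 = InvRound(s_4, k_0) = 0x4572

0x4572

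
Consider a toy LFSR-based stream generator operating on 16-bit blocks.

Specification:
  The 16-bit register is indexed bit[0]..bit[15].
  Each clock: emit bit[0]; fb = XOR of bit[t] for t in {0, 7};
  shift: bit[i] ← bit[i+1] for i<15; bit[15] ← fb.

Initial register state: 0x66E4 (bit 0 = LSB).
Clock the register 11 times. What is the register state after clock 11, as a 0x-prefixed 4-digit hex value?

0x852C

reg_0 = 0x66E4
clock 1: out=0, reg = 0xB372
clock 2: out=0, reg = 0x59B9
clock 3: out=1, reg = 0x2CDC
clock 4: out=0, reg = 0x966E
clock 5: out=0, reg = 0x4B37
clock 6: out=1, reg = 0xA59B
clock 7: out=1, reg = 0x52CD
clock 8: out=1, reg = 0x2966
clock 9: out=0, reg = 0x14B3
clock 10: out=1, reg = 0x0A59
clock 11: out=1, reg = 0x852C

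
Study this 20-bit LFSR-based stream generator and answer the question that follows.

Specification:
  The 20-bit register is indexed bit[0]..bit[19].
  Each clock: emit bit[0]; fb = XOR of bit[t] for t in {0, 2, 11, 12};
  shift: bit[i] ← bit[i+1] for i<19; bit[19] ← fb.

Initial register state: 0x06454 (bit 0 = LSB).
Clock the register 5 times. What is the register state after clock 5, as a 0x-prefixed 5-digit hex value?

0x58322

reg_0 = 0x06454
clock 1: out=0, reg = 0x8322A
clock 2: out=0, reg = 0xC1915
clock 3: out=1, reg = 0x60C8A
clock 4: out=0, reg = 0xB0645
clock 5: out=1, reg = 0x58322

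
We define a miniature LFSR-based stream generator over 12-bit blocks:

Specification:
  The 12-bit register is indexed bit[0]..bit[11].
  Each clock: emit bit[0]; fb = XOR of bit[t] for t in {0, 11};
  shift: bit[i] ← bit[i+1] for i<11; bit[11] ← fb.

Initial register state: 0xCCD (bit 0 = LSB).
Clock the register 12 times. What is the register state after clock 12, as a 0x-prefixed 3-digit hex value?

0x444

reg_0 = 0xCCD
clock 1: out=1, reg = 0x666
clock 2: out=0, reg = 0x333
clock 3: out=1, reg = 0x999
clock 4: out=1, reg = 0x4CC
clock 5: out=0, reg = 0x266
clock 6: out=0, reg = 0x133
clock 7: out=1, reg = 0x899
clock 8: out=1, reg = 0x44C
clock 9: out=0, reg = 0x226
clock 10: out=0, reg = 0x113
clock 11: out=1, reg = 0x889
clock 12: out=1, reg = 0x444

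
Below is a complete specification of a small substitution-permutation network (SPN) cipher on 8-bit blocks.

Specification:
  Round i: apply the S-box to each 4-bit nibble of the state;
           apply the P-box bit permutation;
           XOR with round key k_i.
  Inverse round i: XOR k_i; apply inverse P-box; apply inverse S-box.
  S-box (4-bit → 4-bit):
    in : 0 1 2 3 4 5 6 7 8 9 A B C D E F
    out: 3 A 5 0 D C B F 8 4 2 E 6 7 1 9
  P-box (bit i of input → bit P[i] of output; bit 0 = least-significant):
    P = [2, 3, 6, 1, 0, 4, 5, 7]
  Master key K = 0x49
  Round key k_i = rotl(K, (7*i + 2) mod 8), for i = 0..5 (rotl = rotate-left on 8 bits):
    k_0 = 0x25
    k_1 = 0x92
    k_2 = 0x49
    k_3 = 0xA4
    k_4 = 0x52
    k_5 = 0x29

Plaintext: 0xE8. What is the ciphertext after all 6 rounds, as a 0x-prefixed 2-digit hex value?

0xE0

s_0 = plaintext = 0xE8
s_1 = Round(s_0, k_0) = 0x26
s_2 = Round(s_1, k_1) = 0xBD
s_3 = Round(s_2, k_2) = 0xB5
s_4 = Round(s_3, k_3) = 0x56
s_5 = Round(s_4, k_4) = 0xFC
s_6 = Round(s_5, k_5) = 0xE0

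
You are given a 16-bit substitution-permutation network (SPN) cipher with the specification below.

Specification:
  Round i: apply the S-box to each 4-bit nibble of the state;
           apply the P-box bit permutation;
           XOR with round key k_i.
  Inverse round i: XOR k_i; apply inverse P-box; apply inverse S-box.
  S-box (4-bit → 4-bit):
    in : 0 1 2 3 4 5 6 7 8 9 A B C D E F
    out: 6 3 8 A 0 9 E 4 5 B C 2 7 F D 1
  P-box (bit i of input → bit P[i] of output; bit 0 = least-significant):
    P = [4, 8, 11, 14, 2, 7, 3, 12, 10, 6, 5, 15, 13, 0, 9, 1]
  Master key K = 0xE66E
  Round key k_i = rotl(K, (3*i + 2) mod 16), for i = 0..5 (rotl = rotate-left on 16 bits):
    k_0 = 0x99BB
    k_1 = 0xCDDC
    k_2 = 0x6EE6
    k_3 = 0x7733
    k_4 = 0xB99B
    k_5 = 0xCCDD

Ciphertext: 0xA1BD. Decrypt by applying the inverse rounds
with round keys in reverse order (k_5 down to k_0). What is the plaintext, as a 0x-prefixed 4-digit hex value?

s_0 = ciphertext = 0xA1BD
s_1 = InvRound(s_0, k_5) = 0xFC46
s_2 = InvRound(s_1, k_4) = 0xB1C9
s_3 = InvRound(s_2, k_3) = 0xAD05
s_4 = InvRound(s_3, k_2) = 0x66B3
s_5 = InvRound(s_4, k_1) = 0xD680
s_6 = InvRound(s_5, k_0) = 0x687D

0x687D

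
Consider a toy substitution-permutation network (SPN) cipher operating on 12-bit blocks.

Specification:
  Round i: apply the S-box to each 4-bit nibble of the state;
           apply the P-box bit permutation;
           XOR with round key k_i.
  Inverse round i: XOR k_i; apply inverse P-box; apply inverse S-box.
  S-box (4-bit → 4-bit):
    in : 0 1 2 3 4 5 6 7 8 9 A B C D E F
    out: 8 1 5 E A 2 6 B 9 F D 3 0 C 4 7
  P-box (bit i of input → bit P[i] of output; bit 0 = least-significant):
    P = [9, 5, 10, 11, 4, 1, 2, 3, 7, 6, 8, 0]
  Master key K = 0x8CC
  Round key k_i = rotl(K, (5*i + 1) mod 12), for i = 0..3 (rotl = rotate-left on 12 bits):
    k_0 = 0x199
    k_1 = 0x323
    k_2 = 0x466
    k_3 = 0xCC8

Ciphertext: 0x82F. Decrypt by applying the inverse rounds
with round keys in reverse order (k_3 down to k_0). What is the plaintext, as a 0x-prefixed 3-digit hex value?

0xB4A

s_0 = ciphertext = 0x82F
s_1 = InvRound(s_0, k_3) = 0x766
s_2 = InvRound(s_1, k_2) = 0xEC1
s_3 = InvRound(s_2, k_1) = 0xF53
s_4 = InvRound(s_3, k_0) = 0xB4A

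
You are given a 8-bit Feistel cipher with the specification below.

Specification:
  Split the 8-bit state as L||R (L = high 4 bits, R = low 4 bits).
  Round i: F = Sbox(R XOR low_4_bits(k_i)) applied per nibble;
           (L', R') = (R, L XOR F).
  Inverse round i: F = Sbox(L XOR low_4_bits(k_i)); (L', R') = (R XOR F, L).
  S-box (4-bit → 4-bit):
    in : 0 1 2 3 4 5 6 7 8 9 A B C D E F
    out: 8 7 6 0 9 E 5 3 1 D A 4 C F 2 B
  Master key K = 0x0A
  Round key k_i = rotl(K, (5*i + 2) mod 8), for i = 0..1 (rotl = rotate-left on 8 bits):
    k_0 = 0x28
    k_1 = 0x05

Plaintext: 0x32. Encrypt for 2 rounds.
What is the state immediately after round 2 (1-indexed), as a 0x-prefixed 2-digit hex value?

s_0 = plaintext = 0x32
s_1 = Round(s_0, k_0) = 0x29
s_2 = Round(s_1, k_1) = 0x9E

0x9E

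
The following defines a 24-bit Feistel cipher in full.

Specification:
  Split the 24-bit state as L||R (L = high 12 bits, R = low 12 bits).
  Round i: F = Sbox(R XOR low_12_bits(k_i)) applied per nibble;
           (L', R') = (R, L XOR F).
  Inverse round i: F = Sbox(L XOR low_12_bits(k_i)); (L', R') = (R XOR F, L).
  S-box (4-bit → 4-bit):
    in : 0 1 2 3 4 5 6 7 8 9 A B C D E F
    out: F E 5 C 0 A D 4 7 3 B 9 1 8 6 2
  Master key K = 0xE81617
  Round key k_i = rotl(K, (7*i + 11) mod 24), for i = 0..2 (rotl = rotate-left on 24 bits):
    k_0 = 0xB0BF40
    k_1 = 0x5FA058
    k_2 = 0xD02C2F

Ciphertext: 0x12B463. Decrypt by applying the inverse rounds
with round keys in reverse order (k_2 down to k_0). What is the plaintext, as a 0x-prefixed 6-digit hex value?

0xED6032

s_0 = ciphertext = 0x12B463
s_1 = InvRound(s_0, k_2) = 0xC9312B
s_2 = InvRound(s_1, k_1) = 0x032C93
s_3 = InvRound(s_2, k_0) = 0xED6032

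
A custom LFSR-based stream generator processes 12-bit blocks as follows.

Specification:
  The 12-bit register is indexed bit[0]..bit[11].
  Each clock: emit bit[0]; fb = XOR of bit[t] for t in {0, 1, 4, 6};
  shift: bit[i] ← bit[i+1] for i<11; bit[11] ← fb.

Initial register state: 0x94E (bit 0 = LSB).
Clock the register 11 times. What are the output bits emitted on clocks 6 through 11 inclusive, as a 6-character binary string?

reg_0 = 0x94E
clock 1: out=0, reg = 0x4A7
clock 2: out=1, reg = 0x253
clock 3: out=1, reg = 0x129
clock 4: out=1, reg = 0x894
clock 5: out=0, reg = 0xC4A
clock 6: out=0, reg = 0x625
clock 7: out=1, reg = 0xB12
clock 8: out=0, reg = 0x589
clock 9: out=1, reg = 0xAC4
clock 10: out=0, reg = 0xD62
clock 11: out=0, reg = 0x6B1

010100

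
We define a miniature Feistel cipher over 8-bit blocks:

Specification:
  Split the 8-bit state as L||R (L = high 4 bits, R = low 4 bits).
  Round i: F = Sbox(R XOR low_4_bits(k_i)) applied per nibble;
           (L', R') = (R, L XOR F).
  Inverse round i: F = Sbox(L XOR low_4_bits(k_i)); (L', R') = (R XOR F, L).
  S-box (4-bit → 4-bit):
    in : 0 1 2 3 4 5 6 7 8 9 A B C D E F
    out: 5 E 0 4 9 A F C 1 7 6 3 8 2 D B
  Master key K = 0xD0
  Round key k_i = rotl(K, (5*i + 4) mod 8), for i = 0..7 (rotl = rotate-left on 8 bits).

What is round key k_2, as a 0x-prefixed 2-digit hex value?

K = 0xD0
k_0 = rotl(K, (5*0+4) mod 8) = rotl(K, 4) = 0x0D
k_1 = rotl(K, (5*1+4) mod 8) = rotl(K, 1) = 0xA1
k_2 = rotl(K, (5*2+4) mod 8) = rotl(K, 6) = 0x34

0x34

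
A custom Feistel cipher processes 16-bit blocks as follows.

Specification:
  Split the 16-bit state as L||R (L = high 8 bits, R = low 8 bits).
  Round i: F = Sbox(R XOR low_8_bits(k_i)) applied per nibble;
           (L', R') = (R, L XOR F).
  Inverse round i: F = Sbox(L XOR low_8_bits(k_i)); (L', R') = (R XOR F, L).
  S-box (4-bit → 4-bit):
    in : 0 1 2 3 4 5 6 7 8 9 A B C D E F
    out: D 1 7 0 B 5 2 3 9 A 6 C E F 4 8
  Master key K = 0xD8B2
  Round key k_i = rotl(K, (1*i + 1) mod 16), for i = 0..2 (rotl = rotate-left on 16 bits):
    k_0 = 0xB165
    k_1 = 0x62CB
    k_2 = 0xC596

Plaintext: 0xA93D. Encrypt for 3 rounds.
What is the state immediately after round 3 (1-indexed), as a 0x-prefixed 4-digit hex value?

0x3193

s_0 = plaintext = 0xA93D
s_1 = Round(s_0, k_0) = 0x3DF0
s_2 = Round(s_1, k_1) = 0xF031
s_3 = Round(s_2, k_2) = 0x3193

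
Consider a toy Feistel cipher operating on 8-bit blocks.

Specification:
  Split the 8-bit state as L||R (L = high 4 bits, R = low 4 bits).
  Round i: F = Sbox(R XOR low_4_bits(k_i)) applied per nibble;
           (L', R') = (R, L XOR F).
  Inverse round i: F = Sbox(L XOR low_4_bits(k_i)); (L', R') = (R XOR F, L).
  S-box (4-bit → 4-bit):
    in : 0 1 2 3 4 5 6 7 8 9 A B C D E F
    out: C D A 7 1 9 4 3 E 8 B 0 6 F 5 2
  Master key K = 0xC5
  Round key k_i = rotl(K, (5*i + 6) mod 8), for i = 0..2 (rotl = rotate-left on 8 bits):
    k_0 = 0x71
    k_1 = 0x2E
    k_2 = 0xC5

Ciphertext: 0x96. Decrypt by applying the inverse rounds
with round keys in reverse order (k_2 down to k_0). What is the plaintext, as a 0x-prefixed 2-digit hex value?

0xFC

s_0 = ciphertext = 0x96
s_1 = InvRound(s_0, k_2) = 0x09
s_2 = InvRound(s_1, k_1) = 0xC0
s_3 = InvRound(s_2, k_0) = 0xFC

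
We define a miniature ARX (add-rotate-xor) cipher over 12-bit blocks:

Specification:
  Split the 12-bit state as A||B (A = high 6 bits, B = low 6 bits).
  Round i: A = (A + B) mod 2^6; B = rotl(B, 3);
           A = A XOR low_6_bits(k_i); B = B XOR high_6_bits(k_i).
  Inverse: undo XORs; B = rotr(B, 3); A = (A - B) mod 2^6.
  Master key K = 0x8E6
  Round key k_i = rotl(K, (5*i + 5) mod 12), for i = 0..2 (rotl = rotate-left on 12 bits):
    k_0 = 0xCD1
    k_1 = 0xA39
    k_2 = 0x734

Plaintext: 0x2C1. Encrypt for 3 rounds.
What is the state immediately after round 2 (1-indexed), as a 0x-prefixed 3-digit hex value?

0x877

s_0 = plaintext = 0x2C1
s_1 = Round(s_0, k_0) = 0x77B
s_2 = Round(s_1, k_1) = 0x877
s_3 = Round(s_2, k_2) = 0xB22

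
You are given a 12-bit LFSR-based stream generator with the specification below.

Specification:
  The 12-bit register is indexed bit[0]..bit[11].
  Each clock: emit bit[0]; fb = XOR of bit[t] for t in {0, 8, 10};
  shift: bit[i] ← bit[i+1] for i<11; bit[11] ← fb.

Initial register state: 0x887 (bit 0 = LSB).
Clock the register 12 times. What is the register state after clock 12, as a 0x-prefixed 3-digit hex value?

0x4F9

reg_0 = 0x887
clock 1: out=1, reg = 0xC43
clock 2: out=1, reg = 0x621
clock 3: out=1, reg = 0x310
clock 4: out=0, reg = 0x988
clock 5: out=0, reg = 0xCC4
clock 6: out=0, reg = 0xE62
clock 7: out=0, reg = 0xF31
clock 8: out=1, reg = 0xF98
clock 9: out=0, reg = 0x7CC
clock 10: out=0, reg = 0x3E6
clock 11: out=0, reg = 0x9F3
clock 12: out=1, reg = 0x4F9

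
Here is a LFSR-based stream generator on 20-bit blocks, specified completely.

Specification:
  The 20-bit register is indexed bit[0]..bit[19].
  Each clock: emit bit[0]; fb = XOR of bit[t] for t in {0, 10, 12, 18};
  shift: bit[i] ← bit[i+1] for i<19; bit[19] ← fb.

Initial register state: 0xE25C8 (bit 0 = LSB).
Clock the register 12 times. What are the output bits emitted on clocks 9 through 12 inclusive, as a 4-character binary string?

1010

reg_0 = 0xE25C8
clock 1: out=0, reg = 0x712E4
clock 2: out=0, reg = 0x38972
clock 3: out=0, reg = 0x1C4B9
clock 4: out=1, reg = 0x0E25C
clock 5: out=0, reg = 0x0712E
clock 6: out=0, reg = 0x83897
clock 7: out=1, reg = 0x41C4B
clock 8: out=1, reg = 0x20E25
clock 9: out=1, reg = 0x10712
clock 10: out=0, reg = 0x88389
clock 11: out=1, reg = 0xC41C4
clock 12: out=0, reg = 0xE20E2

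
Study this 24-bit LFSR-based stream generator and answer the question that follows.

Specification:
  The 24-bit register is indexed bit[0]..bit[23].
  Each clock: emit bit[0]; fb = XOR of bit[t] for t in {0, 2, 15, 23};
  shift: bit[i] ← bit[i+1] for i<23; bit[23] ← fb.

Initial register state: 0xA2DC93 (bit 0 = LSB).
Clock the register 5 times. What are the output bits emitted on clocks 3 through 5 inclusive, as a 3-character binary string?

001

reg_0 = 0xA2DC93
clock 1: out=1, reg = 0xD16E49
clock 2: out=1, reg = 0x68B724
clock 3: out=0, reg = 0x345B92
clock 4: out=0, reg = 0x1A2DC9
clock 5: out=1, reg = 0x8D16E4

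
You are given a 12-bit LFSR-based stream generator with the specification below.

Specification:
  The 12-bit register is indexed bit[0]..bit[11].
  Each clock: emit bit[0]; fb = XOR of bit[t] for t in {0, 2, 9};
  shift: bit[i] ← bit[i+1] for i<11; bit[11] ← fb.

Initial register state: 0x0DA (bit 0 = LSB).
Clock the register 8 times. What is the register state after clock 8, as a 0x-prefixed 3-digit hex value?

reg_0 = 0x0DA
clock 1: out=0, reg = 0x06D
clock 2: out=1, reg = 0x036
clock 3: out=0, reg = 0x81B
clock 4: out=1, reg = 0xC0D
clock 5: out=1, reg = 0x606
clock 6: out=0, reg = 0x303
clock 7: out=1, reg = 0x181
clock 8: out=1, reg = 0x8C0

0x8C0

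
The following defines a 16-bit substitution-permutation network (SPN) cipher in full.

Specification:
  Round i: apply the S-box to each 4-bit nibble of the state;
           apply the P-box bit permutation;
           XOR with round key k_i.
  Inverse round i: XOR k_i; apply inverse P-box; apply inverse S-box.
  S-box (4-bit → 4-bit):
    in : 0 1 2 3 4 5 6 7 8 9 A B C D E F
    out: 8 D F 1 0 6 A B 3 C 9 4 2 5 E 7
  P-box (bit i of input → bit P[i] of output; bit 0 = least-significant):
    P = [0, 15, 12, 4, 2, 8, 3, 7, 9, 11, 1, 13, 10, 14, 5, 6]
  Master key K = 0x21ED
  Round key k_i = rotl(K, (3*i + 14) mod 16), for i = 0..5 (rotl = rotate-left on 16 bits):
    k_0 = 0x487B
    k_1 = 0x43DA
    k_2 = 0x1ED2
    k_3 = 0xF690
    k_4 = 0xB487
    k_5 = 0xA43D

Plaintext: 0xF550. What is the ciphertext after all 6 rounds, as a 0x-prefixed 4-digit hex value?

0x4A1A

s_0 = plaintext = 0xF550
s_1 = Round(s_0, k_0) = 0x0541
s_2 = Round(s_1, k_1) = 0x5B89
s_3 = Round(s_2, k_2) = 0x4FE4
s_4 = Round(s_3, k_3) = 0xFD1A
s_5 = Round(s_4, k_4) = 0xF238
s_6 = Round(s_5, k_5) = 0x4A1A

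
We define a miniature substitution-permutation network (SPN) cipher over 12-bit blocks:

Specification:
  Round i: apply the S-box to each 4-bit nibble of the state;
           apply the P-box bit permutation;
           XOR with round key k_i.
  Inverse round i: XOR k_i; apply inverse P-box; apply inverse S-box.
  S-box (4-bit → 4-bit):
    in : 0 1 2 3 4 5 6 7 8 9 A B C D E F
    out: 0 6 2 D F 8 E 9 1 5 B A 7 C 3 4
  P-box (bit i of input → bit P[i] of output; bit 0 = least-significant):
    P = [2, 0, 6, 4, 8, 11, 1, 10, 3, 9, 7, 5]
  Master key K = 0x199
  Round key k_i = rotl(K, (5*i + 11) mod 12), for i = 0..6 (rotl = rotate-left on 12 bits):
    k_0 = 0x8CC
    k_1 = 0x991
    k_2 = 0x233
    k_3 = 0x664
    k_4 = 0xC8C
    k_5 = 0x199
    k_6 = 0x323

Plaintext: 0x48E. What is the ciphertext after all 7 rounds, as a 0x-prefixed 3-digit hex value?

s_0 = plaintext = 0x48E
s_1 = Round(s_0, k_0) = 0xB61
s_2 = Round(s_1, k_1) = 0x7F2
s_3 = Round(s_2, k_2) = 0x218
s_4 = Round(s_3, k_3) = 0xC62
s_5 = Round(s_4, k_4) = 0x207
s_6 = Round(s_5, k_5) = 0x38D
s_7 = Round(s_6, k_6) = 0x2DB

0x2DB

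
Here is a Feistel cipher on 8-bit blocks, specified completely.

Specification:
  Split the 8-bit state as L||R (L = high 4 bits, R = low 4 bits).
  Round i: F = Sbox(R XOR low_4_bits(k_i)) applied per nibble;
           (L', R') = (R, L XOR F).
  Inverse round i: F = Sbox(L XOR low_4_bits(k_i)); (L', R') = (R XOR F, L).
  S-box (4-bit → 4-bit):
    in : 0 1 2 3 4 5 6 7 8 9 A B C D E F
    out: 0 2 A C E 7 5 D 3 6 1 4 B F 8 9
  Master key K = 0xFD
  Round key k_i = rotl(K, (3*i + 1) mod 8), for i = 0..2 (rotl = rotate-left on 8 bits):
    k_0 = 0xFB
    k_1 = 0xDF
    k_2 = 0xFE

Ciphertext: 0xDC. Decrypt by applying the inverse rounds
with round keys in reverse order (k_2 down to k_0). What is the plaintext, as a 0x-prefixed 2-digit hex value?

0x94

s_0 = ciphertext = 0xDC
s_1 = InvRound(s_0, k_2) = 0x0D
s_2 = InvRound(s_1, k_1) = 0x40
s_3 = InvRound(s_2, k_0) = 0x94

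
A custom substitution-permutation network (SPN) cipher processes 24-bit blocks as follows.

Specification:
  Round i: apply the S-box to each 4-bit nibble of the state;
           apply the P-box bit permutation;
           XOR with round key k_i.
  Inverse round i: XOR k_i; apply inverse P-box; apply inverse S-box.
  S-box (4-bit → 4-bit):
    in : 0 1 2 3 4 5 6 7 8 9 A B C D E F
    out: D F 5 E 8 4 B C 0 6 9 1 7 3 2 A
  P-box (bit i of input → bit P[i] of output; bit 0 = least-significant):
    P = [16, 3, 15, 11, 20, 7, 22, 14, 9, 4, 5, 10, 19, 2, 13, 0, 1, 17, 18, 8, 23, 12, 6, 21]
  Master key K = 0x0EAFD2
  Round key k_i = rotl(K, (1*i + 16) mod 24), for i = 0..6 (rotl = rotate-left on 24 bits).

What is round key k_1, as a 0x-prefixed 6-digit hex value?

0xA41D5F

K = 0x0EAFD2
k_0 = rotl(K, (1*0+16) mod 24) = rotl(K, 16) = 0xD20EAF
k_1 = rotl(K, (1*1+16) mod 24) = rotl(K, 17) = 0xA41D5F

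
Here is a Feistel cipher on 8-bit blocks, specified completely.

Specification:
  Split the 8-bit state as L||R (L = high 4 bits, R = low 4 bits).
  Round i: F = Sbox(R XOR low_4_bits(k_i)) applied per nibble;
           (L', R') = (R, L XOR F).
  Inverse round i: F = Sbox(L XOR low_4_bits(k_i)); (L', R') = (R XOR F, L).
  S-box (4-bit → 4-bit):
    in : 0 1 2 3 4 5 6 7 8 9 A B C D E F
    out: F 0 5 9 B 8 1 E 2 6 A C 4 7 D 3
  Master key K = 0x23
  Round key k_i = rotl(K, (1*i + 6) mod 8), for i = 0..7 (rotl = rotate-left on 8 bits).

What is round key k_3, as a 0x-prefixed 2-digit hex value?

0x46

K = 0x23
k_0 = rotl(K, (1*0+6) mod 8) = rotl(K, 6) = 0xC8
k_1 = rotl(K, (1*1+6) mod 8) = rotl(K, 7) = 0x91
k_2 = rotl(K, (1*2+6) mod 8) = rotl(K, 0) = 0x23
k_3 = rotl(K, (1*3+6) mod 8) = rotl(K, 1) = 0x46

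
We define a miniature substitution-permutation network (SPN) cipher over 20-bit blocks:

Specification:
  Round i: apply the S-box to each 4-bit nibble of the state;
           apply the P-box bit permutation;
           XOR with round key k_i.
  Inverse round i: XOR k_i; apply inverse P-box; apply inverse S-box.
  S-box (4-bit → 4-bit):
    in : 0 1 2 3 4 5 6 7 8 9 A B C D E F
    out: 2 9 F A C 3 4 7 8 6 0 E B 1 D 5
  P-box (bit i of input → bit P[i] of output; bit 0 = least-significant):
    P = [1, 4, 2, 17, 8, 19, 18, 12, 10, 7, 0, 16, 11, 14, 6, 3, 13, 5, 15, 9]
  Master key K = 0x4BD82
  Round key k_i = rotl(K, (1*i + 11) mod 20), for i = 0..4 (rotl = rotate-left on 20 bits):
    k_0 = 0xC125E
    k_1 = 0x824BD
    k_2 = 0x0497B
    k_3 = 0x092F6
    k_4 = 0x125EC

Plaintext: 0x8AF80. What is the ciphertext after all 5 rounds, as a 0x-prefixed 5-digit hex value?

0xF09AA

s_0 = plaintext = 0x8AF80
s_1 = Round(s_0, k_0) = 0xC044F
s_2 = Round(s_1, k_1) = 0xD569A
s_3 = Round(s_2, k_2) = 0xC217A
s_4 = Round(s_3, k_3) = 0xDFD9E
s_5 = Round(s_4, k_4) = 0xF09AA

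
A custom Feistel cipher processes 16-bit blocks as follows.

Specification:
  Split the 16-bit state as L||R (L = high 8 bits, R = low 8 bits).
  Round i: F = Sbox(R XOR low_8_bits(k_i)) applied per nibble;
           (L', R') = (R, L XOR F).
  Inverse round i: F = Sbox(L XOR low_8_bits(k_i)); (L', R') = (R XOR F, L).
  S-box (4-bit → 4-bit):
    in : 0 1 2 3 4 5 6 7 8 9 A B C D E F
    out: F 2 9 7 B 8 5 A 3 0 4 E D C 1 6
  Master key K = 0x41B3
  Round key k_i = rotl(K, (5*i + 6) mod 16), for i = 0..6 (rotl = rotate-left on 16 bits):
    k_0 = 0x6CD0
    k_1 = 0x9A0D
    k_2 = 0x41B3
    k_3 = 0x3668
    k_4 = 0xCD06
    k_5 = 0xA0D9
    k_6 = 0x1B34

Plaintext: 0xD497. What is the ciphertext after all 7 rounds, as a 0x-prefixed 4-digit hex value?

0x1C61

s_0 = plaintext = 0xD497
s_1 = Round(s_0, k_0) = 0x976E
s_2 = Round(s_1, k_1) = 0x6EC0
s_3 = Round(s_2, k_2) = 0xC0C9
s_4 = Round(s_3, k_3) = 0xC982
s_5 = Round(s_4, k_4) = 0x82F2
s_6 = Round(s_5, k_5) = 0xF21C
s_7 = Round(s_6, k_6) = 0x1C61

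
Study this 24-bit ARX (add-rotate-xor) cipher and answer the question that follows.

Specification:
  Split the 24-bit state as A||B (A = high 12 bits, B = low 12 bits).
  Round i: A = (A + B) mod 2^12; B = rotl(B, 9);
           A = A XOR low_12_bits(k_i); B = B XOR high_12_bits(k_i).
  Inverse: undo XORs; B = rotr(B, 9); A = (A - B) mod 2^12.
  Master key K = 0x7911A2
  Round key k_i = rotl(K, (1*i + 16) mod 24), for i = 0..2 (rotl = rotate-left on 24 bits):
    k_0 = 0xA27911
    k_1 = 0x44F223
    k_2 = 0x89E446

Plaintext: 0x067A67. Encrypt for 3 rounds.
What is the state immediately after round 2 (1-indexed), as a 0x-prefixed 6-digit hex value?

0xB692E2

s_0 = plaintext = 0x067A67
s_1 = Round(s_0, k_0) = 0x3DF56B
s_2 = Round(s_1, k_1) = 0xB692E2
s_3 = Round(s_2, k_2) = 0xA0DCC2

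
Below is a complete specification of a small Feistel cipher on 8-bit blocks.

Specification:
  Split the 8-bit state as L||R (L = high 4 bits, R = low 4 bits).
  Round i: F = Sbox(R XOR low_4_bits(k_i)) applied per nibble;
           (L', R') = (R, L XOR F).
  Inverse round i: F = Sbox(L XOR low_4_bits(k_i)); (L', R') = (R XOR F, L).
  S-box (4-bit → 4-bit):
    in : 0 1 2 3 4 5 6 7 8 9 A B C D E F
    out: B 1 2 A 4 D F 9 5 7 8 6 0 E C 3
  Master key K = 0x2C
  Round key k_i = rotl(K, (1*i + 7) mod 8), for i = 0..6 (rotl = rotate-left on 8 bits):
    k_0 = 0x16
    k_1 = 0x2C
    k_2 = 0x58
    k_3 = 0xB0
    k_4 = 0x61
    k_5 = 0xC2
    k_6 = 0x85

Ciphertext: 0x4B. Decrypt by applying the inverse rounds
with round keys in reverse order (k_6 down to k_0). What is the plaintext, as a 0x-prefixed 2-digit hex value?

0xE5

s_0 = ciphertext = 0x4B
s_1 = InvRound(s_0, k_6) = 0xA4
s_2 = InvRound(s_1, k_5) = 0x1A
s_3 = InvRound(s_2, k_4) = 0x11
s_4 = InvRound(s_3, k_3) = 0x01
s_5 = InvRound(s_4, k_2) = 0x40
s_6 = InvRound(s_5, k_1) = 0x54
s_7 = InvRound(s_6, k_0) = 0xE5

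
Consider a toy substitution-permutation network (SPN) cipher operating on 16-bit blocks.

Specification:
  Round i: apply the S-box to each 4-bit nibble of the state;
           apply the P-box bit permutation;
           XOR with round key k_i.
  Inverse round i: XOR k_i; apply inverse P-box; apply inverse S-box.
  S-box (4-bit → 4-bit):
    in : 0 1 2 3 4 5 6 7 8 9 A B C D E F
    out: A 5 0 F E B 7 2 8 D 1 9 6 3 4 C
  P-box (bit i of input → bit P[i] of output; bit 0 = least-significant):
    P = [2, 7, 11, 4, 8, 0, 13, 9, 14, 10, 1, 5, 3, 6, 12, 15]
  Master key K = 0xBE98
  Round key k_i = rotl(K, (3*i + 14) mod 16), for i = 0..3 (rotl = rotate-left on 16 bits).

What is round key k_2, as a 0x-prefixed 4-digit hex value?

K = 0xBE98
k_0 = rotl(K, (3*0+14) mod 16) = rotl(K, 14) = 0x2FA6
k_1 = rotl(K, (3*1+14) mod 16) = rotl(K, 1) = 0x7D31
k_2 = rotl(K, (3*2+14) mod 16) = rotl(K, 4) = 0xE98B

0xE98B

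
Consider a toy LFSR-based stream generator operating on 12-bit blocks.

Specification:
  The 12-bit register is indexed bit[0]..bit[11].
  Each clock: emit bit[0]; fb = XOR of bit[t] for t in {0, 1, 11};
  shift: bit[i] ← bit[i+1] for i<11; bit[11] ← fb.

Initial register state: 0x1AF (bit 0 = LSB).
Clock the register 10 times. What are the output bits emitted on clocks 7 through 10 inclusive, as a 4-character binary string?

reg_0 = 0x1AF
clock 1: out=1, reg = 0x0D7
clock 2: out=1, reg = 0x06B
clock 3: out=1, reg = 0x035
clock 4: out=1, reg = 0x81A
clock 5: out=0, reg = 0x40D
clock 6: out=1, reg = 0xA06
clock 7: out=0, reg = 0x503
clock 8: out=1, reg = 0x281
clock 9: out=1, reg = 0x940
clock 10: out=0, reg = 0xCA0

0110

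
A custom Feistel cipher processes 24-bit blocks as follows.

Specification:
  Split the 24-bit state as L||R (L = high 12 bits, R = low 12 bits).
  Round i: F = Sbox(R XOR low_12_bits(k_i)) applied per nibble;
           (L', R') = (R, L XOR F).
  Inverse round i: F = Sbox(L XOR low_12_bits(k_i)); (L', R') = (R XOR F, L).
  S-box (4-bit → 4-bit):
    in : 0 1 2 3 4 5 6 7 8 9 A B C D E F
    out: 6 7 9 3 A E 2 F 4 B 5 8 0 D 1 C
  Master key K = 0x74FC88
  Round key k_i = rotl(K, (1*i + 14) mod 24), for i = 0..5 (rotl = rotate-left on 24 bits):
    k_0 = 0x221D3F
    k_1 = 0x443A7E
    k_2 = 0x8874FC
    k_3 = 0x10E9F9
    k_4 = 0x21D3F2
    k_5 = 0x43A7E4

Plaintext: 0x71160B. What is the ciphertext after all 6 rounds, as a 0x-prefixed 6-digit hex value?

0x4F09C4

s_0 = plaintext = 0x71160B
s_1 = Round(s_0, k_0) = 0x60BF2B
s_2 = Round(s_1, k_1) = 0xF2B8E5
s_3 = Round(s_2, k_2) = 0x8E5F50
s_4 = Round(s_3, k_3) = 0xF50ABE
s_5 = Round(s_4, k_4) = 0xABE4F0
s_6 = Round(s_5, k_5) = 0x4F09C4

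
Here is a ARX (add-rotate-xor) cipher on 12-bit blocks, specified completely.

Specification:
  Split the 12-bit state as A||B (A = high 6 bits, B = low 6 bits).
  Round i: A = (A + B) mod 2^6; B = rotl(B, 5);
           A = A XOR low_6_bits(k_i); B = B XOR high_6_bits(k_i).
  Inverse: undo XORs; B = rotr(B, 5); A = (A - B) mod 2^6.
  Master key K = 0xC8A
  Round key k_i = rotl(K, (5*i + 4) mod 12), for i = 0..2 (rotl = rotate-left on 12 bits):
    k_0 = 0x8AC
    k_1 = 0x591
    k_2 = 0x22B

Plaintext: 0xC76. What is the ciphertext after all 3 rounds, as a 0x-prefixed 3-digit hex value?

0x51D

s_0 = plaintext = 0xC76
s_1 = Round(s_0, k_0) = 0x2F9
s_2 = Round(s_1, k_1) = 0x56A
s_3 = Round(s_2, k_2) = 0x51D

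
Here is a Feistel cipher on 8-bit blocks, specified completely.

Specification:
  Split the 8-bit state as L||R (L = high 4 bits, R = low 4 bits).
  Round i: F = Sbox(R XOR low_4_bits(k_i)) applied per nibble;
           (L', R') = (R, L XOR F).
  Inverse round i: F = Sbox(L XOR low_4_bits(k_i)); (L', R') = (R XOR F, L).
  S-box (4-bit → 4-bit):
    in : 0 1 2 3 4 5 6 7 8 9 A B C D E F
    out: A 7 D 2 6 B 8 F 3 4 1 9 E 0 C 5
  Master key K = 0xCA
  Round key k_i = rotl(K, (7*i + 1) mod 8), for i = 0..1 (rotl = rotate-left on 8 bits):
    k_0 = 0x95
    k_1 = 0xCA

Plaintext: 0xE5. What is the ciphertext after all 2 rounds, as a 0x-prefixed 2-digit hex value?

s_0 = plaintext = 0xE5
s_1 = Round(s_0, k_0) = 0x54
s_2 = Round(s_1, k_1) = 0x49

0x49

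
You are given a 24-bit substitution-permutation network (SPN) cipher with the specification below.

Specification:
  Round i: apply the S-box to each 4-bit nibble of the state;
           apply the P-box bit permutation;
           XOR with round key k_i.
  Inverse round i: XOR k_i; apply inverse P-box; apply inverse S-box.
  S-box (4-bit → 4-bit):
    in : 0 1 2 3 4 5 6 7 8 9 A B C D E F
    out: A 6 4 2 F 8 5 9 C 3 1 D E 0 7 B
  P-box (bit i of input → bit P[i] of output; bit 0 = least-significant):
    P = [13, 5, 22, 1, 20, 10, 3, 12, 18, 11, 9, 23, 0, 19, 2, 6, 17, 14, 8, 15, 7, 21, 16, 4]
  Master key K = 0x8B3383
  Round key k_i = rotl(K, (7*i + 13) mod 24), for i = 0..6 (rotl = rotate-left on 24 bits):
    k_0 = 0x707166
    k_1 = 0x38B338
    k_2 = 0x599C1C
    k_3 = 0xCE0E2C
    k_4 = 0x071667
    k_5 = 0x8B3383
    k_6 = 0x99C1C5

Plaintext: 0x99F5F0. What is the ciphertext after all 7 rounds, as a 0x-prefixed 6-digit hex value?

s_0 = plaintext = 0x99F5F0
s_1 = Round(s_0, k_0) = 0xCA2585
s_2 = Round(s_1, k_1) = 0x9BA326
s_3 = Round(s_2, k_2) = 0x3B3595
s_4 = Round(s_3, k_3) = 0x748B2E
s_5 = Round(s_4, k_4) = 0xC1F59B
s_6 = Round(s_5, k_5) = 0x7256D0
s_7 = Round(s_6, k_6) = 0x9DC237

0x9DC237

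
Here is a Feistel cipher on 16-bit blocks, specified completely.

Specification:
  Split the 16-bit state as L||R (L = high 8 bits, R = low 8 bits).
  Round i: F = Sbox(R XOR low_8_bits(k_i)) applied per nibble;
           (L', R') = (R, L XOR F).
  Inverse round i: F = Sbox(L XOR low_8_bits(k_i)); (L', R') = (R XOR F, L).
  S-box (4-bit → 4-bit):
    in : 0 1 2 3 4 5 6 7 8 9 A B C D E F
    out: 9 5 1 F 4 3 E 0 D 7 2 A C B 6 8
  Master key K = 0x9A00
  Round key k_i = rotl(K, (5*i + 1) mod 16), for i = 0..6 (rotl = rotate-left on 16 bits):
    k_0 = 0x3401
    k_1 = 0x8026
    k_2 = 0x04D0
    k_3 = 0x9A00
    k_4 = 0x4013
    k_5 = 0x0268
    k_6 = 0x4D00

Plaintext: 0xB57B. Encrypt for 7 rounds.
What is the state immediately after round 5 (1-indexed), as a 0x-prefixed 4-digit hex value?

s_0 = plaintext = 0xB57B
s_1 = Round(s_0, k_0) = 0x7BB7
s_2 = Round(s_1, k_1) = 0xB70E
s_3 = Round(s_2, k_2) = 0x0E01
s_4 = Round(s_3, k_3) = 0x019B
s_5 = Round(s_4, k_4) = 0x9BDC
s_6 = Round(s_5, k_5) = 0xDC3F
s_7 = Round(s_6, k_6) = 0x3F24

0x9BDC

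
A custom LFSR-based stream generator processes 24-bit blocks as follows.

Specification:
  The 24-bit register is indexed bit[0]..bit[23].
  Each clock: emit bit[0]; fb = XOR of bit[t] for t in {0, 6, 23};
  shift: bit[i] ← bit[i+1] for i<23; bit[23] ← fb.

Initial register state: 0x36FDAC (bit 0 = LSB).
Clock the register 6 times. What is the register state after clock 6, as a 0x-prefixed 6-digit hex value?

reg_0 = 0x36FDAC
clock 1: out=0, reg = 0x1B7ED6
clock 2: out=0, reg = 0x8DBF6B
clock 3: out=1, reg = 0xC6DFB5
clock 4: out=1, reg = 0x636FDA
clock 5: out=0, reg = 0xB1B7ED
clock 6: out=1, reg = 0xD8DBF6

0xD8DBF6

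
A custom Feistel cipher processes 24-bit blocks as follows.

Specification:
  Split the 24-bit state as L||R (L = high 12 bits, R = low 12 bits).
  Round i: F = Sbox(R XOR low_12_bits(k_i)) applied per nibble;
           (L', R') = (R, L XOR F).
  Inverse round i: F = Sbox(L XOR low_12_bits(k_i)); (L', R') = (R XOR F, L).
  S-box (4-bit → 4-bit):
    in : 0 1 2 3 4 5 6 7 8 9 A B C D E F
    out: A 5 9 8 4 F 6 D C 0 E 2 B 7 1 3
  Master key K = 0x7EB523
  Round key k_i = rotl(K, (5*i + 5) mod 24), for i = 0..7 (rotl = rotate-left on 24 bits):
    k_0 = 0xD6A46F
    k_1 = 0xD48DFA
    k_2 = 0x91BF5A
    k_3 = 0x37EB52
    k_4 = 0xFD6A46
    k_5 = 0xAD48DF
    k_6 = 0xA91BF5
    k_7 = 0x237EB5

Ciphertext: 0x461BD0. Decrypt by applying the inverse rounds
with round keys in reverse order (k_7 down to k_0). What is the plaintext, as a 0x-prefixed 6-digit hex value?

0x2AA12D

s_0 = ciphertext = 0x461BD0
s_1 = InvRound(s_0, k_7) = 0x5A4461
s_2 = InvRound(s_1, k_6) = 0x5945A4
s_3 = InvRound(s_2, k_5) = 0x2E6594
s_4 = InvRound(s_3, k_4) = 0x97E2E6
s_5 = InvRound(s_4, k_3) = 0xB7D97E
s_6 = InvRound(s_5, k_2) = 0xDE3B7D
s_7 = InvRound(s_6, k_1) = 0x12DDE3
s_8 = InvRound(s_7, k_0) = 0x2AA12D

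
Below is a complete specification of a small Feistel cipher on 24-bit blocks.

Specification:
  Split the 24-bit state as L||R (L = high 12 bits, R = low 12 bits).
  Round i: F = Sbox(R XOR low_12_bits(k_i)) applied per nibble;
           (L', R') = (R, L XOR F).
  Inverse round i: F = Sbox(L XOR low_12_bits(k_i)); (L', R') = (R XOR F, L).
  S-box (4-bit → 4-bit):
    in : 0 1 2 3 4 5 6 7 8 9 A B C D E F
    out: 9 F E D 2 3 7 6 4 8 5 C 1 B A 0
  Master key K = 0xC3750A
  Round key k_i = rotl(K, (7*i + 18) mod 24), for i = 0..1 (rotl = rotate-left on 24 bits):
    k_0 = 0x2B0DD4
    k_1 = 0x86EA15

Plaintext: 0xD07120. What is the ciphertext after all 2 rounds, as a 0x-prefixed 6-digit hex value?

0xC056D9

s_0 = plaintext = 0xD07120
s_1 = Round(s_0, k_0) = 0x120C05
s_2 = Round(s_1, k_1) = 0xC056D9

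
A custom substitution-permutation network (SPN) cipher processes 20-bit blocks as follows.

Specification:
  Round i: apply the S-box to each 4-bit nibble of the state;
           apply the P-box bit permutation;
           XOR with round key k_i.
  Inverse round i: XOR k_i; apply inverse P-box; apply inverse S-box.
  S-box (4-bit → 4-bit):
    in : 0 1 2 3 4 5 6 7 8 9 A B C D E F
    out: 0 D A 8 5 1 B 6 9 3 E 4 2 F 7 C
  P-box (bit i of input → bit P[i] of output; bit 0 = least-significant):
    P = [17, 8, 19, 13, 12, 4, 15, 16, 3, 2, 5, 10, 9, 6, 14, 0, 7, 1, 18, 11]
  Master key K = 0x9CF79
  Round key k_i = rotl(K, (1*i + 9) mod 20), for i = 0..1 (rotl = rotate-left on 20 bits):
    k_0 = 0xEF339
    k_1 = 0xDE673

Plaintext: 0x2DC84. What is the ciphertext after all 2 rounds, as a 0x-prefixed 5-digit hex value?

s_0 = plaintext = 0x2DC84
s_1 = Round(s_0, k_0) = 0x5A97E
s_2 = Round(s_1, k_1) = 0x727AE

0x727AE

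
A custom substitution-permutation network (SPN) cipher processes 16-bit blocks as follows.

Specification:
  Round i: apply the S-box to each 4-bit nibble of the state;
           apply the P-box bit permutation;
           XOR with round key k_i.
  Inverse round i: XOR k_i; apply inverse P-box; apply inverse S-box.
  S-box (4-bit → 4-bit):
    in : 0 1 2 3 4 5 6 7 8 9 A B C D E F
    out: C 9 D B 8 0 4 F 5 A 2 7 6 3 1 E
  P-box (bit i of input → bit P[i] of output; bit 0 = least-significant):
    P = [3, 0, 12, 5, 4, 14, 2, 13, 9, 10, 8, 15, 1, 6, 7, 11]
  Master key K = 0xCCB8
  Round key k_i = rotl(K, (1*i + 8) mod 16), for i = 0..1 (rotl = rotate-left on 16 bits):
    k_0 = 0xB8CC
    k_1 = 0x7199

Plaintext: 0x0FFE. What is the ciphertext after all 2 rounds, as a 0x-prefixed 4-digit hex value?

s_0 = plaintext = 0x0FFE
s_1 = Round(s_0, k_0) = 0x5540
s_2 = Round(s_1, k_1) = 0x41B9

0x41B9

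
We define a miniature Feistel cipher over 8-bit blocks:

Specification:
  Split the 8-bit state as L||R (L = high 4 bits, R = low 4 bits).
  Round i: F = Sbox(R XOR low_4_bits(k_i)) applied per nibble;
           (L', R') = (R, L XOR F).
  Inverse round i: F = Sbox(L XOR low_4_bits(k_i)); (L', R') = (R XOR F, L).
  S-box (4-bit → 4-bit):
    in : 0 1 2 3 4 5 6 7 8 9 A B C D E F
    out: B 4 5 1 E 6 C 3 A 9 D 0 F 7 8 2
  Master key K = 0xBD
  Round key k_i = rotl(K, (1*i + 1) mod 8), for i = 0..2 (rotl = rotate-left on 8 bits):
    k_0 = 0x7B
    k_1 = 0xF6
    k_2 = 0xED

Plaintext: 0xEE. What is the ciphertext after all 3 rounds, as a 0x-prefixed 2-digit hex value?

s_0 = plaintext = 0xEE
s_1 = Round(s_0, k_0) = 0xE8
s_2 = Round(s_1, k_1) = 0x86
s_3 = Round(s_2, k_2) = 0x68

0x68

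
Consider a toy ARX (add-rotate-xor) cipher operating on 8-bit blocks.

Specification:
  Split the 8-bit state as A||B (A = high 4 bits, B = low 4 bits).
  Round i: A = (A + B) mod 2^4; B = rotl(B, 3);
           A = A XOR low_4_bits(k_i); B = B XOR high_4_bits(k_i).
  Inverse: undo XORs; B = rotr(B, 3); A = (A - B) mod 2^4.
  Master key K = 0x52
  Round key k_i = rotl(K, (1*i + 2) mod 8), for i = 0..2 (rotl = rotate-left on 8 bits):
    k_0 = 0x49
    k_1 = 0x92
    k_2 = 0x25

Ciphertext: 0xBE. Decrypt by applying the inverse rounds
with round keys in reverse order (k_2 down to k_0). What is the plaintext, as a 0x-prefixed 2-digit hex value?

s_0 = ciphertext = 0xBE
s_1 = InvRound(s_0, k_2) = 0x59
s_2 = InvRound(s_1, k_1) = 0x70
s_3 = InvRound(s_2, k_0) = 0x68

0x68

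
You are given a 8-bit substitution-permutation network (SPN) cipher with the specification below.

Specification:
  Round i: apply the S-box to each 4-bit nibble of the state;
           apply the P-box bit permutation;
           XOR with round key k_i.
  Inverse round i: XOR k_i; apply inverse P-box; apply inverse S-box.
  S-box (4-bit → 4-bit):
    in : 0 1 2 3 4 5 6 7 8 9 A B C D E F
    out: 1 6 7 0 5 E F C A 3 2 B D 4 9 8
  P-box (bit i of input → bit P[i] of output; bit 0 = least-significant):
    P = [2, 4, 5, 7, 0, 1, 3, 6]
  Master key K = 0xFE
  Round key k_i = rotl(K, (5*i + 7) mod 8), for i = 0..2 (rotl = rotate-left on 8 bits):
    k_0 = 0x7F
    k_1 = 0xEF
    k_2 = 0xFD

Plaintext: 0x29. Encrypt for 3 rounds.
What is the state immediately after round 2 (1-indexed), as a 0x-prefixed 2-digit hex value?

0xA0

s_0 = plaintext = 0x29
s_1 = Round(s_0, k_0) = 0x60
s_2 = Round(s_1, k_1) = 0xA0
s_3 = Round(s_2, k_2) = 0xFB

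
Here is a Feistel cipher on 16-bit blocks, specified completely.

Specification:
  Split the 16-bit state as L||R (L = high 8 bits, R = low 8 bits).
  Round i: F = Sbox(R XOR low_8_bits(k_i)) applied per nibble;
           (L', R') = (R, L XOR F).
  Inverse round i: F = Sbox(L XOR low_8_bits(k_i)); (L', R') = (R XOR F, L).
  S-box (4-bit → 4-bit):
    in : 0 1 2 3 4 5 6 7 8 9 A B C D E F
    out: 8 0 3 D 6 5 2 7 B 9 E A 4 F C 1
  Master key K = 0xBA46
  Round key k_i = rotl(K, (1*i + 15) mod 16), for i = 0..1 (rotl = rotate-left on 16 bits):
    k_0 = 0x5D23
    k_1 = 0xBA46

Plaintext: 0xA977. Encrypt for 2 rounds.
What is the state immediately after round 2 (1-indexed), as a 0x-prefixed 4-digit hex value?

0xFFDE

s_0 = plaintext = 0xA977
s_1 = Round(s_0, k_0) = 0x77FF
s_2 = Round(s_1, k_1) = 0xFFDE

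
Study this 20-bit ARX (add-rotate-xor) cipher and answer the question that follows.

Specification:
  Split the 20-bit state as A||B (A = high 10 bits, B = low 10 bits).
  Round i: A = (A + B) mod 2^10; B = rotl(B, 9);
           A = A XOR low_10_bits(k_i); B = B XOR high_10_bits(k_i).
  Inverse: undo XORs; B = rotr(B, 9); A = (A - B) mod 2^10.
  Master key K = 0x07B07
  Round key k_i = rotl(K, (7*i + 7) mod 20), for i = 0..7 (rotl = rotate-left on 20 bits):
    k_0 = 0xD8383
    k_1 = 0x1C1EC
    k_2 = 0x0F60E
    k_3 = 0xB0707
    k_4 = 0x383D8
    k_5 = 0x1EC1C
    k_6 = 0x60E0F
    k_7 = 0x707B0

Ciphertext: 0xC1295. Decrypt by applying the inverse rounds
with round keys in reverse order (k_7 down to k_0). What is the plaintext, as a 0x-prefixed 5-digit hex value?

s_0 = ciphertext = 0xC1295
s_1 = InvRound(s_0, k_7) = 0x82EA9
s_2 = InvRound(s_1, k_6) = 0x6BE55
s_3 = InvRound(s_2, k_5) = 0x5585D
s_4 = InvRound(s_3, k_4) = 0x4517A
s_5 = InvRound(s_4, k_3) = 0xA7377
s_6 = InvRound(s_5, k_2) = 0x7F695
s_7 = InvRound(s_6, k_1) = 0x919CB
s_8 = InvRound(s_7, k_0) = 0x1B957

0x1B957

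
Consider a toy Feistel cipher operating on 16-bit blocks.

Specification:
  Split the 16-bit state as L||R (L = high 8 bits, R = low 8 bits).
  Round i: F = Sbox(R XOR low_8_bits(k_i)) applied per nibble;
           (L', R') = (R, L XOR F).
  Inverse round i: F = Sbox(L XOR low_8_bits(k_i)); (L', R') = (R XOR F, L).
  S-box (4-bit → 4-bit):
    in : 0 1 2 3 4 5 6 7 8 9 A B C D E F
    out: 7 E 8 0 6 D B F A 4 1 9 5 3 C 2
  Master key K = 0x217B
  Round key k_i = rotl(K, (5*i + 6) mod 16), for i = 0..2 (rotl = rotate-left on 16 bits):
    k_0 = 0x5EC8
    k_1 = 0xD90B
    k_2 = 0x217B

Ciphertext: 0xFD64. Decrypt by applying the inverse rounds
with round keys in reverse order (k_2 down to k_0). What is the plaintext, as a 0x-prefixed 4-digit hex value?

0x7FAB

s_0 = ciphertext = 0xFD64
s_1 = InvRound(s_0, k_2) = 0xCFFD
s_2 = InvRound(s_1, k_1) = 0xABCF
s_3 = InvRound(s_2, k_0) = 0x7FAB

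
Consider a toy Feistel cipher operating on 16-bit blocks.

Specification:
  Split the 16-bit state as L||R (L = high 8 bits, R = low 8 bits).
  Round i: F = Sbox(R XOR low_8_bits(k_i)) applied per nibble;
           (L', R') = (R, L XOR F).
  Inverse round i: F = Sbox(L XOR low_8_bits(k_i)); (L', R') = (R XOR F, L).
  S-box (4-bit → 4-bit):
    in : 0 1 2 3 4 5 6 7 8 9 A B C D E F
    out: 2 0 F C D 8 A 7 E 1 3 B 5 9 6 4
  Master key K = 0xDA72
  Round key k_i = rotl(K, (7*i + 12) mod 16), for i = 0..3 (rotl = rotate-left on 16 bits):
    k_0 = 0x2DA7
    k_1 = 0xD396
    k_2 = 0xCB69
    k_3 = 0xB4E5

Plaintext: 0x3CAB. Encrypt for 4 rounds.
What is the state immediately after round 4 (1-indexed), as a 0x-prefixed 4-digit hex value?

0xE365

s_0 = plaintext = 0x3CAB
s_1 = Round(s_0, k_0) = 0xAB19
s_2 = Round(s_1, k_1) = 0x194F
s_3 = Round(s_2, k_2) = 0x4FE3
s_4 = Round(s_3, k_3) = 0xE365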